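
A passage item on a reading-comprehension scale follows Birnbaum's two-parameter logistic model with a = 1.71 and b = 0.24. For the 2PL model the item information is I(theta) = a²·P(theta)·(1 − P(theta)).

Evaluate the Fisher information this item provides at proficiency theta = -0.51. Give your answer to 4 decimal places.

P = 1/(1+e^{1.2825}) = 0.2171
P(1−P) = 0.2171 × 0.7829 = 0.1700
I = a² × P(1−P) = 1.71² × 0.1700 = 0.49704

0.4970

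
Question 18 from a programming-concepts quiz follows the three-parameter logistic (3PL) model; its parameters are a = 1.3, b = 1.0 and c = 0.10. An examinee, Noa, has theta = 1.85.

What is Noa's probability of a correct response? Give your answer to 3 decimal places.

0.776

P(theta) = c + (1 − c) · 1 / (1 + exp(−a(theta − b)))
Exponent: 1.3 × (1.85 − 1.0) = 1.1050
1/(1 + e^{-1.1050}) = 0.7512
P = 0.10 + 0.90 × 0.7512 = 0.7761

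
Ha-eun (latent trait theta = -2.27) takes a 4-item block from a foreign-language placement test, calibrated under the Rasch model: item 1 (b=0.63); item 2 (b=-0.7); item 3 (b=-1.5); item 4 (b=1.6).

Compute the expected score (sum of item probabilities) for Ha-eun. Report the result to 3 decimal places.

P(theta) = 1 / (1 + exp(−(theta − b)))
P_1 = 1/(1+e^{2.9000}) = 0.0522
P_2 = 1/(1+e^{1.5700}) = 0.1722
P_3 = 1/(1+e^{0.7700}) = 0.3165
P_4 = 1/(1+e^{3.8700}) = 0.0204
E[score] = 0.0522 + 0.1722 + 0.3165 + 0.0204 = 0.5613

0.561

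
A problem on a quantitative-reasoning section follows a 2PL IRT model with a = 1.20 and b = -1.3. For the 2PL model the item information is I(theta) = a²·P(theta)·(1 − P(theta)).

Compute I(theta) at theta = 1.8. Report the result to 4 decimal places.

0.0333

P = 1/(1+e^{-3.7200}) = 0.9763
P(1−P) = 0.9763 × 0.0237 = 0.0231
I = a² × P(1−P) = 1.20² × 0.0231 = 0.03327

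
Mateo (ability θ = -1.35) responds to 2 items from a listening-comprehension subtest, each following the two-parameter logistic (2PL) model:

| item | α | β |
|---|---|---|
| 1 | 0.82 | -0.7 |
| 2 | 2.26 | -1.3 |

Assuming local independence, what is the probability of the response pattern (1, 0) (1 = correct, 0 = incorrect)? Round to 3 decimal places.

0.195

P(θ) = 1 / (1 + exp(−α(θ − β)))
P_1 = 1/(1+e^{0.5330}) = 0.3698
P_2 = 1/(1+e^{0.1130}) = 0.4718
L = P_1 × (1−P_2) = 0.3698 × 0.5282 = 0.19534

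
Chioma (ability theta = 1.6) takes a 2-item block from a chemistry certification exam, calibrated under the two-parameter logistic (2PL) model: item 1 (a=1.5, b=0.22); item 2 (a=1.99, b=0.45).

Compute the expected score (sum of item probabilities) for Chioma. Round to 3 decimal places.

P(theta) = 1 / (1 + exp(−a(theta − b)))
P_1 = 1/(1+e^{-2.0700}) = 0.8880
P_2 = 1/(1+e^{-2.2885}) = 0.9079
E[score] = 0.8880 + 0.9079 = 1.7959

1.796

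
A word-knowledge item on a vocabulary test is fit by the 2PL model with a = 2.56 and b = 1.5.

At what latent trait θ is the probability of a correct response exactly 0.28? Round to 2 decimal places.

1.13

P(θ) = 1 / (1 + exp(−a(θ − b)))
logit = ln(0.2800/0.7200) = -0.9445
θ = b + logit/(a) = 1.5 + (-0.9445)/2.5600 = 1.1311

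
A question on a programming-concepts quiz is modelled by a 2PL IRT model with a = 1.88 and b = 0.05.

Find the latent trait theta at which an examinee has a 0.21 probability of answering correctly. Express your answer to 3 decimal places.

-0.655

P(theta) = 1 / (1 + exp(−a(theta − b)))
logit = ln(0.2100/0.7900) = -1.3249
theta = b + logit/(a) = 0.05 + (-1.3249)/1.8800 = -0.6547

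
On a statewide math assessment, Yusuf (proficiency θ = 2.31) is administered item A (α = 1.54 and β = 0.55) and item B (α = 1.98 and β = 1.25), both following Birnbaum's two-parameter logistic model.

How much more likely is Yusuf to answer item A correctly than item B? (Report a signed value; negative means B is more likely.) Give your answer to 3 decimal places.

P(θ) = 1 / (1 + exp(−α(θ − β)))
P_A = 0.9376
P_B = 0.8908
P_A − P_B = 0.0469

0.047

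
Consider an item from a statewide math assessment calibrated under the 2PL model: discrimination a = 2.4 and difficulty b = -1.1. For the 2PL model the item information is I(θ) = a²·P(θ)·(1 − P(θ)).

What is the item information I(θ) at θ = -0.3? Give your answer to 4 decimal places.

P = 1/(1+e^{-1.9200}) = 0.8721
P(1−P) = 0.8721 × 0.1279 = 0.1115
I = a² × P(1−P) = 2.4² × 0.1115 = 0.64231

0.6423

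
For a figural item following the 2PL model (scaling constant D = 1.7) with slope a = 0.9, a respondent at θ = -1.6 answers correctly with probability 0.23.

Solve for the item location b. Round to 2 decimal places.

P(θ) = 1 / (1 + exp(−D·a(θ − b)))
logit(0.23) = ln(0.23/0.77) = -1.2083
b = θ − logit/(1.7·a) = -1.6 − (-1.2083)/1.5300 = -0.8103

-0.81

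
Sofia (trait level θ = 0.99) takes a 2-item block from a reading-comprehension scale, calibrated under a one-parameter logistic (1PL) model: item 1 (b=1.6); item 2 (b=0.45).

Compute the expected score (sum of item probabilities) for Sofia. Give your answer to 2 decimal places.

0.98

P(θ) = 1 / (1 + exp(−(θ − b)))
P_1 = 1/(1+e^{0.6100}) = 0.3521
P_2 = 1/(1+e^{-0.5400}) = 0.6318
E[score] = 0.3521 + 0.6318 = 0.9839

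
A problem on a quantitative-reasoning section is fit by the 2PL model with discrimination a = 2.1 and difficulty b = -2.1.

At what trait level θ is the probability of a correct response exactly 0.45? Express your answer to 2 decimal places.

-2.20

P(θ) = 1 / (1 + exp(−a(θ − b)))
logit = ln(0.4500/0.5500) = -0.2007
θ = b + logit/(a) = -2.1 + (-0.2007)/2.1000 = -2.1956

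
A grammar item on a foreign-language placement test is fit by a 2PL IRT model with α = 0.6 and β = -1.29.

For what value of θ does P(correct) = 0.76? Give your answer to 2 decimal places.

0.63

P(θ) = 1 / (1 + exp(−α(θ − β)))
logit = ln(0.7600/0.2400) = 1.1527
θ = β + logit/(α) = -1.29 + 1.1527/0.6000 = 0.6311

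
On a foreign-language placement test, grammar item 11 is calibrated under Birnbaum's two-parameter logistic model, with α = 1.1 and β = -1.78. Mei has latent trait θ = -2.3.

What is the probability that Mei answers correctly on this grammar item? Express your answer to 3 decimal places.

0.361

P(θ) = 1 / (1 + exp(−α(θ − β)))
Exponent: 1.1 × (-2.3 − (-1.78)) = -0.5720
1/(1 + e^{0.5720}) = 0.3608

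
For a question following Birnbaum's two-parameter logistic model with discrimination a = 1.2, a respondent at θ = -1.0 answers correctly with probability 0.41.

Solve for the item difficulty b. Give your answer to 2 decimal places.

-0.70

P(θ) = 1 / (1 + exp(−a(θ − b)))
logit(0.41) = ln(0.41/0.59) = -0.3640
b = θ − logit/(a) = -1.0 − (-0.3640)/1.2000 = -0.6967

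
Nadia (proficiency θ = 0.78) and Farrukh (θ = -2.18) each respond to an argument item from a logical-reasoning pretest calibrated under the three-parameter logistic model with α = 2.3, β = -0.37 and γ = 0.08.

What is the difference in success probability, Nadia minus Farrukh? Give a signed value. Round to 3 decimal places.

0.845

P(θ) = γ + (1 − γ) · 1 / (1 + exp(−α(θ − β)))
P(Nadia) = 0.9390  [exponent 2.6450]
P(Farrukh) = 0.0941  [exponent -4.1630]
Difference = 0.9390 − 0.0941 = 0.8449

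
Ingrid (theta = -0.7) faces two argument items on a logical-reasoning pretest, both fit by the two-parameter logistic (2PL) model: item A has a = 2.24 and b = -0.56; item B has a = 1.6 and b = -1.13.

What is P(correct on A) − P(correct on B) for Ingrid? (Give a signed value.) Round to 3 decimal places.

P(theta) = 1 / (1 + exp(−a(theta − b)))
P_A = 0.4222
P_B = 0.6655
P_A − P_B = -0.2433

-0.243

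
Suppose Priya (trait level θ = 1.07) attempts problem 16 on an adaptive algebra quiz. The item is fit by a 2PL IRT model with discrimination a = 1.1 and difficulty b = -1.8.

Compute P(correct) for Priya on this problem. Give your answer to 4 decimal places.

0.9592

P(θ) = 1 / (1 + exp(−a(θ − b)))
Exponent: 1.1 × (1.07 − (-1.8)) = 3.1570
1/(1 + e^{-3.1570}) = 0.9592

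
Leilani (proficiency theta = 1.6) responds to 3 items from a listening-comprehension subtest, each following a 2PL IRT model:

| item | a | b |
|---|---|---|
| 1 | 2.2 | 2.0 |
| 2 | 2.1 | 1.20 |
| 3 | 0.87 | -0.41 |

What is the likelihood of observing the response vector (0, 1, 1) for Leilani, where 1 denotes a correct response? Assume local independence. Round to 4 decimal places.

P(theta) = 1 / (1 + exp(−a(theta − b)))
P_1 = 1/(1+e^{0.8800}) = 0.2932
P_2 = 1/(1+e^{-0.8400}) = 0.6985
P_3 = 1/(1+e^{-1.7487}) = 0.8518
L = (1−P_1) × P_2 × P_3 = 0.7068 × 0.6985 × 0.8518 = 0.42052

0.4205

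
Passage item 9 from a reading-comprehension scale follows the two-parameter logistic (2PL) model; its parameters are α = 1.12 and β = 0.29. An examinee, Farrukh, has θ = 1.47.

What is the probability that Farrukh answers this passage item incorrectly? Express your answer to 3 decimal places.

0.211

P(θ) = 1 / (1 + exp(−α(θ − β)))
Exponent: 1.12 × (1.47 − 0.29) = 1.3216
1/(1 + e^{-1.3216}) = 0.7894
P(incorrect) = 1 − 0.7894 = 0.2106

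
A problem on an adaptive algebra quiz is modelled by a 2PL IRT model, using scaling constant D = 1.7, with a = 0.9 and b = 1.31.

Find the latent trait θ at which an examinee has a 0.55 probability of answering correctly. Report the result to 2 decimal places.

P(θ) = 1 / (1 + exp(−D·a(θ − b)))
logit = ln(0.5500/0.4500) = 0.2007
θ = b + logit/(1.7·a) = 1.31 + 0.2007/1.5300 = 1.4412

1.44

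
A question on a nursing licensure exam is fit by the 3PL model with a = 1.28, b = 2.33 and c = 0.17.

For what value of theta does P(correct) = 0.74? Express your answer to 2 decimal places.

2.94

P(theta) = c + (1 − c) · 1 / (1 + exp(−a(theta − b)))
Remove guessing floor: (0.74 − 0.17)/(1 − 0.17) = 0.6867
logit = ln(0.6867/0.3133) = 0.7850
theta = b + logit/(a) = 2.33 + 0.7850/1.2800 = 2.9432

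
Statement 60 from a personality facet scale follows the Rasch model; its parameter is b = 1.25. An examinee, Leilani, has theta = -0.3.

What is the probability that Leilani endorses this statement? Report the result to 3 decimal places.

0.175

P(theta) = 1 / (1 + exp(−(theta − b)))
Exponent: (-0.3 − 1.25) = -1.5500
1/(1 + e^{1.5500}) = 0.1751
P = 0.1751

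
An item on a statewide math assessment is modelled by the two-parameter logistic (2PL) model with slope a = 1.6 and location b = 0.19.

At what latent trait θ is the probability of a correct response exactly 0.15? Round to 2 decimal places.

-0.89

P(θ) = 1 / (1 + exp(−a(θ − b)))
logit = ln(0.1500/0.8500) = -1.7346
θ = b + logit/(a) = 0.19 + (-1.7346)/1.6000 = -0.8941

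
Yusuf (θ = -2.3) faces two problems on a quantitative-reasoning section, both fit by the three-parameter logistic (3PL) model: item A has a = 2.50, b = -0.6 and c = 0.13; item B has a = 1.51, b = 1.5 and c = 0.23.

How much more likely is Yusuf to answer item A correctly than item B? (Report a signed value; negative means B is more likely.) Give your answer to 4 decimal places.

P(θ) = c + (1 − c) · 1 / (1 + exp(−a(θ − b)))
P_A = 0.1422
P_B = 0.2325
P_A − P_B = -0.0902

-0.0902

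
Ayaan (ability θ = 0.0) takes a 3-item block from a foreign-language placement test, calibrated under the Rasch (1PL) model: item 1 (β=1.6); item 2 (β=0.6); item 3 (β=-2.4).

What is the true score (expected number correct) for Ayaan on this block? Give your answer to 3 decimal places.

1.439

P(θ) = 1 / (1 + exp(−(θ − β)))
P_1 = 1/(1+e^{1.6000}) = 0.1680
P_2 = 1/(1+e^{0.6000}) = 0.3543
P_3 = 1/(1+e^{-2.4000}) = 0.9168
E[score] = 0.1680 + 0.3543 + 0.9168 = 1.4392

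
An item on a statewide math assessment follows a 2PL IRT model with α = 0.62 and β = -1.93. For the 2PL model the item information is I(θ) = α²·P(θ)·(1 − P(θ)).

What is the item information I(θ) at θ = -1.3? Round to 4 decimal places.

0.0925

P = 1/(1+e^{-0.3906}) = 0.5964
P(1−P) = 0.5964 × 0.4036 = 0.2407
I = α² × P(1−P) = 0.62² × 0.2407 = 0.09253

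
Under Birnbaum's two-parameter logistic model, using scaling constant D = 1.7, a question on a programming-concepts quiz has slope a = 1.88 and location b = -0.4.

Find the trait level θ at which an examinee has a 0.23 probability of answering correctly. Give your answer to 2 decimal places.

P(θ) = 1 / (1 + exp(−D·a(θ − b)))
logit = ln(0.2300/0.7700) = -1.2083
θ = b + logit/(1.7·a) = -0.4 + (-1.2083)/3.1960 = -0.7781

-0.78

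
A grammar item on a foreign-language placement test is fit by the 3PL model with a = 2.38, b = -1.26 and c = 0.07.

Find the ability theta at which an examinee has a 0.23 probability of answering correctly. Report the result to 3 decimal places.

P(theta) = c + (1 − c) · 1 / (1 + exp(−a(theta − b)))
Remove guessing floor: (0.23 − 0.07)/(1 − 0.07) = 0.1720
logit = ln(0.1720/0.8280) = -1.5712
theta = b + logit/(a) = -1.26 + (-1.5712)/2.3800 = -1.9202

-1.920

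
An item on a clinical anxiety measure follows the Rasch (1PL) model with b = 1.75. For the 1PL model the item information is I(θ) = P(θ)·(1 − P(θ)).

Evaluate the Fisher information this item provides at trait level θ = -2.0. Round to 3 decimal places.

P = 1/(1+e^{3.7500}) = 0.0230
P(1−P) = 0.0230 × 0.9770 = 0.0224
I = P(1−P) = 0.02245

0.022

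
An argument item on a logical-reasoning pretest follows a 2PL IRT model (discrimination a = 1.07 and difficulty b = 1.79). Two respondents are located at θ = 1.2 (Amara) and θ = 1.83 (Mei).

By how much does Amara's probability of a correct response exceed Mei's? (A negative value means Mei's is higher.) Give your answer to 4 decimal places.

P(θ) = 1 / (1 + exp(−a(θ − b)))
P(Amara) = 0.3472  [exponent -0.6313]
P(Mei) = 0.5107  [exponent 0.0428]
Difference = 0.3472 − 0.5107 = -0.1635

-0.1635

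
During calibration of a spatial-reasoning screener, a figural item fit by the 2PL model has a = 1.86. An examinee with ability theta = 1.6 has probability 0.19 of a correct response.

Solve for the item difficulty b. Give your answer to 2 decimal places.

2.38

P(theta) = 1 / (1 + exp(−a(theta − b)))
logit(0.19) = ln(0.19/0.81) = -1.4500
b = theta − logit/(a) = 1.6 − (-1.4500)/1.8600 = 2.3796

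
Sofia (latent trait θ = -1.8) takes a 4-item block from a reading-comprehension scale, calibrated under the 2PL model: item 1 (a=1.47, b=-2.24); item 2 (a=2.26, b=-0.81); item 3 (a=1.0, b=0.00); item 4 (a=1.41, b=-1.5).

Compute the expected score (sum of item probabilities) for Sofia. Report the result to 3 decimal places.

P(θ) = 1 / (1 + exp(−a(θ − b)))
P_1 = 1/(1+e^{-0.6468}) = 0.6563
P_2 = 1/(1+e^{2.2374}) = 0.0964
P_3 = 1/(1+e^{1.8000}) = 0.1419
P_4 = 1/(1+e^{0.4230}) = 0.3958
E[score] = 0.6563 + 0.0964 + 0.1419 + 0.3958 = 1.2904

1.290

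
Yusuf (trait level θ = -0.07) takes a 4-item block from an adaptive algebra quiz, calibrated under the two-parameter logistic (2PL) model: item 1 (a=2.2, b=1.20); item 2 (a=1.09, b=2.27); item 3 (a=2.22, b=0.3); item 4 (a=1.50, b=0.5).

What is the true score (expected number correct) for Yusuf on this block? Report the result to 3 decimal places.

P(θ) = 1 / (1 + exp(−a(θ − b)))
P_1 = 1/(1+e^{2.7940}) = 0.0576
P_2 = 1/(1+e^{2.5506}) = 0.0724
P_3 = 1/(1+e^{0.8214}) = 0.3055
P_4 = 1/(1+e^{0.8550}) = 0.2984
E[score] = 0.0576 + 0.0724 + 0.3055 + 0.2984 = 0.7339

0.734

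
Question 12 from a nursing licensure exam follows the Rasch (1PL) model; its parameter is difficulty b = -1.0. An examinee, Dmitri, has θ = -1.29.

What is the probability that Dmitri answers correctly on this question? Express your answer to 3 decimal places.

0.428

P(θ) = 1 / (1 + exp(−(θ − b)))
Exponent: (-1.29 − (-1.0)) = -0.2900
1/(1 + e^{0.2900}) = 0.4280
P = 0.4280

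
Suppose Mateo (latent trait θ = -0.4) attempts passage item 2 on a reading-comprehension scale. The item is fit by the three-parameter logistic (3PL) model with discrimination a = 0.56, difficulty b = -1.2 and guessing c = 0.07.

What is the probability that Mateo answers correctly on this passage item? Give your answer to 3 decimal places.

0.637

P(θ) = c + (1 − c) · 1 / (1 + exp(−a(θ − b)))
Exponent: 0.56 × (-0.4 − (-1.2)) = 0.4480
1/(1 + e^{-0.4480}) = 0.6102
P = 0.07 + 0.93 × 0.6102 = 0.6375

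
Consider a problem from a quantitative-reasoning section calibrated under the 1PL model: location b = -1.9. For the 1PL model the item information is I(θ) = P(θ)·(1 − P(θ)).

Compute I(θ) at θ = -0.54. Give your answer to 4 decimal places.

0.1625

P = 1/(1+e^{-1.3600}) = 0.7958
P(1−P) = 0.7958 × 0.2042 = 0.1625
I = P(1−P) = 0.16253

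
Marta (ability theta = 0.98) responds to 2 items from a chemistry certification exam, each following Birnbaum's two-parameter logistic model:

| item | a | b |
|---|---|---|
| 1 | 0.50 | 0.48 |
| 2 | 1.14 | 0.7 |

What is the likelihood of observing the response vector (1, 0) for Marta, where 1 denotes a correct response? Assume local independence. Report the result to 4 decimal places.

0.2366

P(theta) = 1 / (1 + exp(−a(theta − b)))
P_1 = 1/(1+e^{-0.2500}) = 0.5622
P_2 = 1/(1+e^{-0.3192}) = 0.5791
L = P_1 × (1−P_2) = 0.5622 × 0.4209 = 0.23660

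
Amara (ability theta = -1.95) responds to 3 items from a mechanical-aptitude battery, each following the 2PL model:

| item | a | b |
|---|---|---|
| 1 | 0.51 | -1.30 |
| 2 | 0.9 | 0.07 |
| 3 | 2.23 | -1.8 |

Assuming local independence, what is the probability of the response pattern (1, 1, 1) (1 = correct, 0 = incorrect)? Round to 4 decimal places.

P(theta) = 1 / (1 + exp(−a(theta − b)))
P_1 = 1/(1+e^{0.3315}) = 0.4179
P_2 = 1/(1+e^{1.8180}) = 0.1397
P_3 = 1/(1+e^{0.3345}) = 0.4171
L = P_1 × P_2 × P_3 = 0.4179 × 0.1397 × 0.4171 = 0.02435

0.0243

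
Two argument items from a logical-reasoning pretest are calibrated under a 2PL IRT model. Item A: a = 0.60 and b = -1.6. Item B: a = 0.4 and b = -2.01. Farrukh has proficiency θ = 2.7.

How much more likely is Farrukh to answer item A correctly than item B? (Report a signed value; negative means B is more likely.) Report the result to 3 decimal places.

0.061

P(θ) = 1 / (1 + exp(−a(θ − b)))
P_A = 0.9296
P_B = 0.8681
P_A − P_B = 0.0615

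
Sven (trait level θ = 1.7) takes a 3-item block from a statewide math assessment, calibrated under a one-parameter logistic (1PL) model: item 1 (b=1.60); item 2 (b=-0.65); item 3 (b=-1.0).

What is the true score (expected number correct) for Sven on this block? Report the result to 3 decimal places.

2.375

P(θ) = 1 / (1 + exp(−(θ − b)))
P_1 = 1/(1+e^{-0.1000}) = 0.5250
P_2 = 1/(1+e^{-2.3500}) = 0.9129
P_3 = 1/(1+e^{-2.7000}) = 0.9370
E[score] = 0.5250 + 0.9129 + 0.9370 = 2.3749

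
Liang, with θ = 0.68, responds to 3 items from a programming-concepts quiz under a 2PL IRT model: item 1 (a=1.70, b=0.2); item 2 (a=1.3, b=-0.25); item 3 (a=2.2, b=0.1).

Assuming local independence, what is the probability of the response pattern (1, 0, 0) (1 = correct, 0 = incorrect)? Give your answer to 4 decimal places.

0.0348

P(θ) = 1 / (1 + exp(−a(θ − b)))
P_1 = 1/(1+e^{-0.8160}) = 0.6934
P_2 = 1/(1+e^{-1.2090}) = 0.7701
P_3 = 1/(1+e^{-1.2760}) = 0.7818
L = P_1 × (1−P_2) × (1−P_3) = 0.6934 × 0.2299 × 0.2182 = 0.03478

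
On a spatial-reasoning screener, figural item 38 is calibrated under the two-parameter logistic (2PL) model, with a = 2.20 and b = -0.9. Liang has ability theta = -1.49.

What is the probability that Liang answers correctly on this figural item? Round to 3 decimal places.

P(theta) = 1 / (1 + exp(−a(theta − b)))
Exponent: 2.20 × (-1.49 − (-0.9)) = -1.2980
1/(1 + e^{1.2980}) = 0.2145

0.215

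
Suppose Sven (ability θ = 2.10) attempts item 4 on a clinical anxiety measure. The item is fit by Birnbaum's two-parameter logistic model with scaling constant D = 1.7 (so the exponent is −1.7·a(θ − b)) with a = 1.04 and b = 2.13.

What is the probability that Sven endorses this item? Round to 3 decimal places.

0.487

P(θ) = 1 / (1 + exp(−D·a(θ − b)))
Exponent: 1.7 × 1.04 × (2.10 − 2.13) = -0.0530
1/(1 + e^{0.0530}) = 0.4867
P = 0.4867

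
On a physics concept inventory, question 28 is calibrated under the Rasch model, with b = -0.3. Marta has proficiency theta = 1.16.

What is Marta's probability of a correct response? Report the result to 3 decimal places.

P(theta) = 1 / (1 + exp(−(theta − b)))
Exponent: (1.16 − (-0.3)) = 1.4600
1/(1 + e^{-1.4600}) = 0.8115
P = 0.8115

0.812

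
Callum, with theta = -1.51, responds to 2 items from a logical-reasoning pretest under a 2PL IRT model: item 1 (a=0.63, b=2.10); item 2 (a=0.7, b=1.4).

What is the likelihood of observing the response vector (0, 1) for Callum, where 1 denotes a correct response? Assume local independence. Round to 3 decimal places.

0.105

P(theta) = 1 / (1 + exp(−a(theta − b)))
P_1 = 1/(1+e^{2.2743}) = 0.0933
P_2 = 1/(1+e^{2.0370}) = 0.1154
L = (1−P_1) × P_2 = 0.9067 × 0.1154 = 0.10461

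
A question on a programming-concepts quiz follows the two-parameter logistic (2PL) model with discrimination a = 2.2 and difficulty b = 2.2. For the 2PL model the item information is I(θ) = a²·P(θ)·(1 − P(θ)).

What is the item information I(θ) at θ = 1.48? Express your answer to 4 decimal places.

0.6837

P = 1/(1+e^{1.5840}) = 0.1702
P(1−P) = 0.1702 × 0.8298 = 0.1413
I = a² × P(1−P) = 2.2² × 0.1413 = 0.68366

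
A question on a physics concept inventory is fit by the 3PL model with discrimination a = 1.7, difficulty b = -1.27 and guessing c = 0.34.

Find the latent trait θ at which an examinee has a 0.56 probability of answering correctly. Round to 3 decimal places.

P(θ) = c + (1 − c) · 1 / (1 + exp(−a(θ − b)))
Remove guessing floor: (0.56 − 0.34)/(1 − 0.34) = 0.3333
logit = ln(0.3333/0.6667) = -0.6931
θ = b + logit/(a) = -1.27 + (-0.6931)/1.7000 = -1.6777

-1.678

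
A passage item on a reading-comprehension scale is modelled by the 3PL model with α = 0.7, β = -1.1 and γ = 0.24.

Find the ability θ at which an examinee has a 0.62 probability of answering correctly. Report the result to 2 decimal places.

P(θ) = γ + (1 − γ) · 1 / (1 + exp(−α(θ − β)))
Remove guessing floor: (0.62 − 0.24)/(1 − 0.24) = 0.5000
logit = ln(0.5000/0.5000) = 0.0000
θ = β + logit/(α) = -1.1 + 0.0000/0.7000 = -1.1000

-1.10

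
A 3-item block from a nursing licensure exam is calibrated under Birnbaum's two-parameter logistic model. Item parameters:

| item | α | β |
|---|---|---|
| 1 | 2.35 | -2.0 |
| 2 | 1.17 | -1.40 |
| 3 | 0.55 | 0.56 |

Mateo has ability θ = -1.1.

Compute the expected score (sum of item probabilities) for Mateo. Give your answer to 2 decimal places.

P(θ) = 1 / (1 + exp(−α(θ − β)))
P_1 = 1/(1+e^{-2.1150}) = 0.8924
P_2 = 1/(1+e^{-0.3510}) = 0.5869
P_3 = 1/(1+e^{0.9130}) = 0.2864
E[score] = 0.8924 + 0.5869 + 0.2864 = 1.7656

1.77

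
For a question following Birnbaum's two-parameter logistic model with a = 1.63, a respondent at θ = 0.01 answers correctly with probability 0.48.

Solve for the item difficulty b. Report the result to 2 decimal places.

0.06

P(θ) = 1 / (1 + exp(−a(θ − b)))
logit(0.48) = ln(0.48/0.52) = -0.0800
b = θ − logit/(a) = 0.01 − (-0.0800)/1.6300 = 0.0591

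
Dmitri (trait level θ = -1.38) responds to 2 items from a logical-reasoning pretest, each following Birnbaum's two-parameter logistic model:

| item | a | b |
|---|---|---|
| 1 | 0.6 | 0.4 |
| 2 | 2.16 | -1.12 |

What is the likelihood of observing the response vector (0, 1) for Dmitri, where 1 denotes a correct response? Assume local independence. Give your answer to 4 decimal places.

P(θ) = 1 / (1 + exp(−a(θ − b)))
P_1 = 1/(1+e^{1.0680}) = 0.2558
P_2 = 1/(1+e^{0.5616}) = 0.3632
L = (1−P_1) × P_2 = 0.7442 × 0.3632 = 0.27028

0.2703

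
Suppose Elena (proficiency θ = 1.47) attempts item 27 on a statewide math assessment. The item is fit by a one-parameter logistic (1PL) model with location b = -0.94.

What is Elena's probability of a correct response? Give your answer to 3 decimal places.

0.918

P(θ) = 1 / (1 + exp(−(θ − b)))
Exponent: (1.47 − (-0.94)) = 2.4100
1/(1 + e^{-2.4100}) = 0.9176
P = 0.9176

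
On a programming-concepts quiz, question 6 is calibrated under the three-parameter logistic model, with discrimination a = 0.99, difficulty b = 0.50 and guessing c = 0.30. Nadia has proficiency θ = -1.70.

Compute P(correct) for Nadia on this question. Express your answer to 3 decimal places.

P(θ) = c + (1 − c) · 1 / (1 + exp(−a(θ − b)))
Exponent: 0.99 × (-1.70 − 0.50) = -2.1780
1/(1 + e^{2.1780}) = 0.1017
P = 0.30 + 0.70 × 0.1017 = 0.3712

0.371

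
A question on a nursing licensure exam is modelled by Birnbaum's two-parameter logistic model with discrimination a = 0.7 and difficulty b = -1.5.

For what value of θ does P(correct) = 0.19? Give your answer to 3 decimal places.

P(θ) = 1 / (1 + exp(−a(θ − b)))
logit = ln(0.1900/0.8100) = -1.4500
θ = b + logit/(a) = -1.5 + (-1.4500)/0.7000 = -3.5714

-3.571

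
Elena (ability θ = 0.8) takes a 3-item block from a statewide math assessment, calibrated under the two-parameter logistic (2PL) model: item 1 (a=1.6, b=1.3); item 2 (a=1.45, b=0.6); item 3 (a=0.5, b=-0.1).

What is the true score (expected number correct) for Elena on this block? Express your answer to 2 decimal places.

P(θ) = 1 / (1 + exp(−a(θ − b)))
P_1 = 1/(1+e^{0.8000}) = 0.3100
P_2 = 1/(1+e^{-0.2900}) = 0.5720
P_3 = 1/(1+e^{-0.4500}) = 0.6106
E[score] = 0.3100 + 0.5720 + 0.6106 = 1.4927

1.49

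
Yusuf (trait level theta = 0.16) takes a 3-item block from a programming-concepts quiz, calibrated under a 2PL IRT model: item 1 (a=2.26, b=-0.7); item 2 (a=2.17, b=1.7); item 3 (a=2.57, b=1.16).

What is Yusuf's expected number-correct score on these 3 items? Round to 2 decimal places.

P(theta) = 1 / (1 + exp(−a(theta − b)))
P_1 = 1/(1+e^{-1.9436}) = 0.8747
P_2 = 1/(1+e^{3.3418}) = 0.0342
P_3 = 1/(1+e^{2.5700}) = 0.0711
E[score] = 0.8747 + 0.0342 + 0.0711 = 0.9800

0.98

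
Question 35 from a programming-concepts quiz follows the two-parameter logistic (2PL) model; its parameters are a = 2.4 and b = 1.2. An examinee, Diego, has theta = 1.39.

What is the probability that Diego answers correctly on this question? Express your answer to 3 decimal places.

0.612

P(theta) = 1 / (1 + exp(−a(theta − b)))
Exponent: 2.4 × (1.39 − 1.2) = 0.4560
1/(1 + e^{-0.4560}) = 0.6121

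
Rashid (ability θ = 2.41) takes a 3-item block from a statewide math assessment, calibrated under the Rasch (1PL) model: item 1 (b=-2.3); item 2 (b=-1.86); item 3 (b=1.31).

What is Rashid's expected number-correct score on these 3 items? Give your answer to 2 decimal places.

2.73

P(θ) = 1 / (1 + exp(−(θ − b)))
P_1 = 1/(1+e^{-4.7100}) = 0.9911
P_2 = 1/(1+e^{-4.2700}) = 0.9862
P_3 = 1/(1+e^{-1.1000}) = 0.7503
E[score] = 0.9911 + 0.9862 + 0.7503 = 2.7275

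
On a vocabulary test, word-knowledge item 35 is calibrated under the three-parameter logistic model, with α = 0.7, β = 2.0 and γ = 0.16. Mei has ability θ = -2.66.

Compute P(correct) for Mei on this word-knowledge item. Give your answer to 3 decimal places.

0.191

P(θ) = γ + (1 − γ) · 1 / (1 + exp(−α(θ − β)))
Exponent: 0.7 × (-2.66 − 2.0) = -3.2620
1/(1 + e^{3.2620}) = 0.0369
P = 0.16 + 0.84 × 0.0369 = 0.1910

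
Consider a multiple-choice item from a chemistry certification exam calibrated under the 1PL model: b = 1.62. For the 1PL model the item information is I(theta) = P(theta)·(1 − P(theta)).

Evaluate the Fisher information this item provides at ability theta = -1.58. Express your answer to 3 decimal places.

P = 1/(1+e^{3.2000}) = 0.0392
P(1−P) = 0.0392 × 0.9608 = 0.0376
I = P(1−P) = 0.03763

0.038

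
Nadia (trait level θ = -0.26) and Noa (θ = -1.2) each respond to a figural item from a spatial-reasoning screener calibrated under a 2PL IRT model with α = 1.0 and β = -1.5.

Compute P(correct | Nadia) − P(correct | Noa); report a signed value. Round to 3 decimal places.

0.201

P(θ) = 1 / (1 + exp(−α(θ − β)))
P(Nadia) = 0.7756  [exponent 1.2400]
P(Noa) = 0.5744  [exponent 0.3000]
Difference = 0.7756 − 0.5744 = 0.2011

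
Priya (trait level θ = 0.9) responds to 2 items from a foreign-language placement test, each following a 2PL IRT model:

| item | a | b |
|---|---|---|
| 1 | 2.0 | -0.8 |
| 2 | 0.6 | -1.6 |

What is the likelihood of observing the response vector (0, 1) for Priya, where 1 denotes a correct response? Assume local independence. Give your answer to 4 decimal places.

P(θ) = 1 / (1 + exp(−a(θ − b)))
P_1 = 1/(1+e^{-3.4000}) = 0.9677
P_2 = 1/(1+e^{-1.5000}) = 0.8176
L = (1−P_1) × P_2 = 0.0323 × 0.8176 = 0.02640

0.0264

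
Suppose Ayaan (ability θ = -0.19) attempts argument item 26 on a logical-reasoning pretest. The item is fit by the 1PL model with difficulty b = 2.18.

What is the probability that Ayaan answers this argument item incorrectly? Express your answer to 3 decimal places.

0.915

P(θ) = 1 / (1 + exp(−(θ − b)))
Exponent: (-0.19 − 2.18) = -2.3700
1/(1 + e^{2.3700}) = 0.0855
P = 0.0855
P(incorrect) = 1 − 0.0855 = 0.9145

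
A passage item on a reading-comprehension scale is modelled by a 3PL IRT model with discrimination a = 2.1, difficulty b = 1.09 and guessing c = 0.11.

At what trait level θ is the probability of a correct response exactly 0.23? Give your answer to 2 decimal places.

0.20

P(θ) = c + (1 − c) · 1 / (1 + exp(−a(θ − b)))
Remove guessing floor: (0.23 − 0.11)/(1 − 0.11) = 0.1348
logit = ln(0.1348/0.8652) = -1.8589
θ = b + logit/(a) = 1.09 + (-1.8589)/2.1000 = 0.2048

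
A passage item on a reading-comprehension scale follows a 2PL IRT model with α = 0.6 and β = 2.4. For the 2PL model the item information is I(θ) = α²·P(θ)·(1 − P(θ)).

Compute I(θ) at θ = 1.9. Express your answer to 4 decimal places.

P = 1/(1+e^{0.3000}) = 0.4256
P(1−P) = 0.4256 × 0.5744 = 0.2445
I = α² × P(1−P) = 0.6² × 0.2445 = 0.08800

0.0880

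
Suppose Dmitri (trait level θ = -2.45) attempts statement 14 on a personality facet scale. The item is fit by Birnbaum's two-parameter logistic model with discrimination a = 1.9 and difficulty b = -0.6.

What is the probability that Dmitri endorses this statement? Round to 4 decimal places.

P(θ) = 1 / (1 + exp(−a(θ − b)))
Exponent: 1.9 × (-2.45 − (-0.6)) = -3.5150
1/(1 + e^{3.5150}) = 0.0289

0.0289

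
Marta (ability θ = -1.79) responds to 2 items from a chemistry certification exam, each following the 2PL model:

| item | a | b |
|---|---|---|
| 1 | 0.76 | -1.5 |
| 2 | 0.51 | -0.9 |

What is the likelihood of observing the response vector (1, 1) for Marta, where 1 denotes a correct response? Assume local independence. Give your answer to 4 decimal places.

0.1729

P(θ) = 1 / (1 + exp(−a(θ − b)))
P_1 = 1/(1+e^{0.2204}) = 0.4451
P_2 = 1/(1+e^{0.4539}) = 0.3884
L = P_1 × P_2 = 0.4451 × 0.3884 = 0.17290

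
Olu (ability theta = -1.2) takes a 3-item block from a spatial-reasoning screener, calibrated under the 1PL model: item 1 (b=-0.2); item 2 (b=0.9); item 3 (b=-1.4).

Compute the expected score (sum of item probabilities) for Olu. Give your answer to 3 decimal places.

P(theta) = 1 / (1 + exp(−(theta − b)))
P_1 = 1/(1+e^{1.0000}) = 0.2689
P_2 = 1/(1+e^{2.1000}) = 0.1091
P_3 = 1/(1+e^{-0.2000}) = 0.5498
E[score] = 0.2689 + 0.1091 + 0.5498 = 0.9279

0.928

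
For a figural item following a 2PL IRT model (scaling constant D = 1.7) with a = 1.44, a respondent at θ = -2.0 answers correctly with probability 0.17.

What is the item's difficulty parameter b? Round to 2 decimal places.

-1.35

P(θ) = 1 / (1 + exp(−D·a(θ − b)))
logit(0.17) = ln(0.17/0.83) = -1.5856
b = θ − logit/(1.7·a) = -2.0 − (-1.5856)/2.4480 = -1.3523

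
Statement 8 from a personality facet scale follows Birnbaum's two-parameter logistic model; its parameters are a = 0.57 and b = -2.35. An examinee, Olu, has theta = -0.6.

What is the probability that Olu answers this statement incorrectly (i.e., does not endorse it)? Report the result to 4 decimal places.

P(theta) = 1 / (1 + exp(−a(theta − b)))
Exponent: 0.57 × (-0.6 − (-2.35)) = 0.9975
1/(1 + e^{-0.9975}) = 0.7306
P(incorrect) = 1 − 0.7306 = 0.2694

0.2694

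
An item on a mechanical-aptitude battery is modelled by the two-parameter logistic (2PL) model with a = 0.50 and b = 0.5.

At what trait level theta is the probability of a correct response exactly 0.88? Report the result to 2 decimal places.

P(theta) = 1 / (1 + exp(−a(theta − b)))
logit = ln(0.8800/0.1200) = 1.9924
theta = b + logit/(a) = 0.5 + 1.9924/0.5000 = 4.4849

4.48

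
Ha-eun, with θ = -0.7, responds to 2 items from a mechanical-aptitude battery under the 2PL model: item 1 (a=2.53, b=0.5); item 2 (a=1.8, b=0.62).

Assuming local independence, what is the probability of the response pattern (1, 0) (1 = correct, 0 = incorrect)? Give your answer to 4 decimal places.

P(θ) = 1 / (1 + exp(−a(θ − b)))
P_1 = 1/(1+e^{3.0360}) = 0.0458
P_2 = 1/(1+e^{2.3760}) = 0.0850
L = P_1 × (1−P_2) = 0.0458 × 0.9150 = 0.04193

0.0419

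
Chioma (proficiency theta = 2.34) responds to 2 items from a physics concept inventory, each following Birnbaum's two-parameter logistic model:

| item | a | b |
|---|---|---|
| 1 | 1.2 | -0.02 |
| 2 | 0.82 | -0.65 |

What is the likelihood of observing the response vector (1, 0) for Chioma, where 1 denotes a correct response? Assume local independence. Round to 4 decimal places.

0.0749

P(theta) = 1 / (1 + exp(−a(theta − b)))
P_1 = 1/(1+e^{-2.8320}) = 0.9444
P_2 = 1/(1+e^{-2.4518}) = 0.9207
L = P_1 × (1−P_2) = 0.9444 × 0.0793 = 0.07490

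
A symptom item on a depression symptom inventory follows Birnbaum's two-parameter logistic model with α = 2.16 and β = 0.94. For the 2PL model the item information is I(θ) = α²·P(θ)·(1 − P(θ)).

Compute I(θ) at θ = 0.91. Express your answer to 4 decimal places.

1.1652

P = 1/(1+e^{0.0648}) = 0.4838
P(1−P) = 0.4838 × 0.5162 = 0.2497
I = α² × P(1−P) = 2.16² × 0.2497 = 1.16518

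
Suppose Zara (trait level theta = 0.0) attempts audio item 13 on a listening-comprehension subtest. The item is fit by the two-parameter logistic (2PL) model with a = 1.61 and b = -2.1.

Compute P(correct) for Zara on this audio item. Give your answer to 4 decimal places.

0.9671

P(theta) = 1 / (1 + exp(−a(theta − b)))
Exponent: 1.61 × (0.0 − (-2.1)) = 3.3810
1/(1 + e^{-3.3810}) = 0.9671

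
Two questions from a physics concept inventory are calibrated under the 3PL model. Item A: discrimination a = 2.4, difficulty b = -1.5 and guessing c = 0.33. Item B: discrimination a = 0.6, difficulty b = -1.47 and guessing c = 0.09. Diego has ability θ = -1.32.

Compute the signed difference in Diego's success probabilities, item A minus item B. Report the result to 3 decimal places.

P(θ) = c + (1 − c) · 1 / (1 + exp(−a(θ − b)))
P_A = 0.7363
P_B = 0.5655
P_A − P_B = 0.1708

0.171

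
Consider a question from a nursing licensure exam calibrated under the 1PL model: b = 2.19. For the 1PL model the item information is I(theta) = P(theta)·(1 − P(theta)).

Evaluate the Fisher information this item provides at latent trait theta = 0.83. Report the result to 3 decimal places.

P = 1/(1+e^{1.3600}) = 0.2042
P(1−P) = 0.2042 × 0.7958 = 0.1625
I = P(1−P) = 0.16253

0.163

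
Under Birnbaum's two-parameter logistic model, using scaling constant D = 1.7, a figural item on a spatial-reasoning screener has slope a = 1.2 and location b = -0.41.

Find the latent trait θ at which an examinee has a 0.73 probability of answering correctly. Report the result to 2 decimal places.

P(θ) = 1 / (1 + exp(−D·a(θ − b)))
logit = ln(0.7300/0.2700) = 0.9946
θ = b + logit/(1.7·a) = -0.41 + 0.9946/2.0400 = 0.0776

0.08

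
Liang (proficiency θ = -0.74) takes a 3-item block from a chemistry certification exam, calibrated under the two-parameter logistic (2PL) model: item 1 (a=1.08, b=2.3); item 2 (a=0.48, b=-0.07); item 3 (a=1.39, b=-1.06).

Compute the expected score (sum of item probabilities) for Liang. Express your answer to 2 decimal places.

1.07

P(θ) = 1 / (1 + exp(−a(θ − b)))
P_1 = 1/(1+e^{3.2832}) = 0.0362
P_2 = 1/(1+e^{0.3216}) = 0.4203
P_3 = 1/(1+e^{-0.4448}) = 0.6094
E[score] = 0.0362 + 0.4203 + 0.6094 = 1.0658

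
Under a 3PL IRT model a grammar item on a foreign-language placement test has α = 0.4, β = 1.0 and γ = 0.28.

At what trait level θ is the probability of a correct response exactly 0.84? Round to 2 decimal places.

4.13

P(θ) = γ + (1 − γ) · 1 / (1 + exp(−α(θ − β)))
Remove guessing floor: (0.84 − 0.28)/(1 − 0.28) = 0.7778
logit = ln(0.7778/0.2222) = 1.2528
θ = β + logit/(α) = 1.0 + 1.2528/0.4000 = 4.1319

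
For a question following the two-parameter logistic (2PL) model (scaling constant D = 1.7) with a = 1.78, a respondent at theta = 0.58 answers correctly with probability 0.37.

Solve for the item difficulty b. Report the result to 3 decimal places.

0.756

P(theta) = 1 / (1 + exp(−D·a(theta − b)))
logit(0.37) = ln(0.37/0.63) = -0.5322
b = theta − logit/(1.7·a) = 0.58 − (-0.5322)/3.0260 = 0.7559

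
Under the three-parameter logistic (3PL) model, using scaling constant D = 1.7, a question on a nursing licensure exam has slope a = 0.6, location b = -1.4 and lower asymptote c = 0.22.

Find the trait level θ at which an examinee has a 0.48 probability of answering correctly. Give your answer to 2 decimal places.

-2.08

P(θ) = c + (1 − c) · 1 / (1 + exp(−D·a(θ − b)))
Remove guessing floor: (0.48 − 0.22)/(1 − 0.22) = 0.3333
logit = ln(0.3333/0.6667) = -0.6931
θ = b + logit/(1.7·a) = -1.4 + (-0.6931)/1.0200 = -2.0796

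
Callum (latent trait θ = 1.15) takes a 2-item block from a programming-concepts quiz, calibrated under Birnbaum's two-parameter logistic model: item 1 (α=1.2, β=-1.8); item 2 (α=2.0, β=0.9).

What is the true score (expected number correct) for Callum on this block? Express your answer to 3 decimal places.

1.594

P(θ) = 1 / (1 + exp(−α(θ − β)))
P_1 = 1/(1+e^{-3.5400}) = 0.9718
P_2 = 1/(1+e^{-0.5000}) = 0.6225
E[score] = 0.9718 + 0.6225 = 1.5943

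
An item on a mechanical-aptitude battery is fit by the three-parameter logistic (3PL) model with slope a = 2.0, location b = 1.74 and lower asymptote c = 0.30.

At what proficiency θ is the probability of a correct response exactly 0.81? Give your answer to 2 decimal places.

2.23

P(θ) = c + (1 − c) · 1 / (1 + exp(−a(θ − b)))
Remove guessing floor: (0.81 − 0.30)/(1 − 0.30) = 0.7286
logit = ln(0.7286/0.2714) = 0.9874
θ = b + logit/(a) = 1.74 + 0.9874/2.0000 = 2.2337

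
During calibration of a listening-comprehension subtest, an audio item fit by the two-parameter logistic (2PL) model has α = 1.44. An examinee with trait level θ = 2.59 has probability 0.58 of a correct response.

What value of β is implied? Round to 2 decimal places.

2.37

P(θ) = 1 / (1 + exp(−α(θ − β)))
logit(0.58) = ln(0.58/0.42) = 0.3228
β = θ − logit/(α) = 2.59 − 0.3228/1.4400 = 2.3659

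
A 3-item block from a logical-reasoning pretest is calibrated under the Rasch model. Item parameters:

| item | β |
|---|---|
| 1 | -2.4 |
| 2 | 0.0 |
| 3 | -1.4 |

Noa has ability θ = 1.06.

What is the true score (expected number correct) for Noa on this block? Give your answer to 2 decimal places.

2.63

P(θ) = 1 / (1 + exp(−(θ − β)))
P_1 = 1/(1+e^{-3.4600}) = 0.9695
P_2 = 1/(1+e^{-1.0600}) = 0.7427
P_3 = 1/(1+e^{-2.4600}) = 0.9213
E[score] = 0.9695 + 0.7427 + 0.9213 = 2.6335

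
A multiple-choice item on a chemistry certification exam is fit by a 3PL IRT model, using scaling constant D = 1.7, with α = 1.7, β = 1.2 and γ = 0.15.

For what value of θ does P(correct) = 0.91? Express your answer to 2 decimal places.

1.94

P(θ) = γ + (1 − γ) · 1 / (1 + exp(−D·α(θ − β)))
Remove guessing floor: (0.91 − 0.15)/(1 − 0.15) = 0.8941
logit = ln(0.8941/0.1059) = 2.1335
θ = β + logit/(1.7·α) = 1.2 + 2.1335/2.8900 = 1.9382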